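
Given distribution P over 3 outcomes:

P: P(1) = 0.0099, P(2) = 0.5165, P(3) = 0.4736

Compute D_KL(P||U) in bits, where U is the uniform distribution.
0.5161 bits

U(i) = 1/3 for all i

D_KL(P||U) = Σ P(x) log₂(P(x) / (1/3))
           = Σ P(x) log₂(P(x)) + log₂(3)
           = log₂(3) - H(P)

H(P) = -Σ P(x) log₂(P(x)):
  -P(1)·log₂(P(1)) = -(0.0099)·log₂(0.0099) = 0.06592
  -P(2)·log₂(P(2)) = -(0.5165)·log₂(0.5165) = 0.49231
  -P(3)·log₂(P(3)) = -(0.4736)·log₂(0.4736) = 0.51066
H(P) = 0.06592 + 0.49231 + 0.51066 = 1.06889 bits

log₂(3) = 1.58496 bits

D_KL(P||U) = 1.58496 - 1.06889 = 0.51607 ≈ 0.5161 bits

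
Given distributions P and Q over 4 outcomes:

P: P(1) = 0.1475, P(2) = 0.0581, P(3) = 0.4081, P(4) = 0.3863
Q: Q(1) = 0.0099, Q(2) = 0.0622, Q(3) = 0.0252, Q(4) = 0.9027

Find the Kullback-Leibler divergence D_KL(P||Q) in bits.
1.7356 bits

D_KL(P||Q) = Σ P(x) log₂(P(x)/Q(x))

Computing term by term:
  P(1)·log₂(P(1)/Q(1)) = 0.1475·log₂(0.1475/0.0099) = 0.57483
  P(2)·log₂(P(2)/Q(2)) = 0.0581·log₂(0.0581/0.0622) = -0.00572
  P(3)·log₂(P(3)/Q(3)) = 0.4081·log₂(0.4081/0.0252) = 1.63951
  P(4)·log₂(P(4)/Q(4)) = 0.3863·log₂(0.3863/0.9027) = -0.47303

D_KL(P||Q) = 0.57483 - 0.00572 + 1.63951 - 0.47303 = 1.73559 ≈ 1.7356 bits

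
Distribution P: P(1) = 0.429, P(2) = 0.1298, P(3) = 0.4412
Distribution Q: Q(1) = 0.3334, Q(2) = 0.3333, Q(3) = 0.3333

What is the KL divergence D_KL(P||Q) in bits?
0.1580 bits

D_KL(P||Q) = Σ P(x) log₂(P(x)/Q(x))

Computing term by term:
  P(1)·log₂(P(1)/Q(1)) = 0.429·log₂(0.429/0.3334) = 0.15604
  P(2)·log₂(P(2)/Q(2)) = 0.1298·log₂(0.1298/0.3333) = -0.17660
  P(3)·log₂(P(3)/Q(3)) = 0.4412·log₂(0.4412/0.3333) = 0.17851

D_KL(P||Q) = 0.15604 - 0.17660 + 0.17851 = 0.15795 ≈ 0.1580 bits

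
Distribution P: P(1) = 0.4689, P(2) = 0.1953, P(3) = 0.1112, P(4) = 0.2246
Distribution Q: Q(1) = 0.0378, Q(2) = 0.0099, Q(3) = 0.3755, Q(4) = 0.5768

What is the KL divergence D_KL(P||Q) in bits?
2.0428 bits

D_KL(P||Q) = Σ P(x) log₂(P(x)/Q(x))

Computing term by term:
  P(1)·log₂(P(1)/Q(1)) = 0.4689·log₂(0.4689/0.0378) = 1.70343
  P(2)·log₂(P(2)/Q(2)) = 0.1953·log₂(0.1953/0.0099) = 0.84020
  P(3)·log₂(P(3)/Q(3)) = 0.1112·log₂(0.1112/0.3755) = -0.19523
  P(4)·log₂(P(4)/Q(4)) = 0.2246·log₂(0.2246/0.5768) = -0.30562

D_KL(P||Q) = 1.70343 + 0.84020 - 0.19523 - 0.30562 = 2.04278 ≈ 2.0428 bits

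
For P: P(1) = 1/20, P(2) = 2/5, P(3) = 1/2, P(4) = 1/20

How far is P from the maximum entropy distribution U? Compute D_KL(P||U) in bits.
0.5390 bits

U(i) = 1/4 for all i

D_KL(P||U) = Σ P(x) log₂(P(x) / (1/4))
           = Σ P(x) log₂(P(x)) + log₂(4)
           = log₂(4) - H(P)

H(P) = -Σ P(x) log₂(P(x)):
  -P(1)·log₂(P(1)) = -(1/20)·log₂(1/20) = 0.21610
  -P(2)·log₂(P(2)) = -(2/5)·log₂(2/5) = 0.52877
  -P(3)·log₂(P(3)) = -(1/2)·log₂(1/2) = 0.50000
  -P(4)·log₂(P(4)) = -(1/20)·log₂(1/20) = 0.21610
H(P) = 0.21610 + 0.52877 + 0.50000 + 0.21610 = 1.46097 bits

log₂(4) = 2.00000 bits

D_KL(P||U) = 2.00000 - 1.46097 = 0.53903 ≈ 0.5390 bits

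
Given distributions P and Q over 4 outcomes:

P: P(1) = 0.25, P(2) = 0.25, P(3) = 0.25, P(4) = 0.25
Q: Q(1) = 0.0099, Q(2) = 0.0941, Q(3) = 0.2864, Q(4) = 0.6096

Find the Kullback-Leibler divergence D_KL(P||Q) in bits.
1.1465 bits

D_KL(P||Q) = Σ P(x) log₂(P(x)/Q(x))

Computing term by term:
  P(1)·log₂(P(1)/Q(1)) = 0.25·log₂(0.25/0.0099) = 1.16459
  P(2)·log₂(P(2)/Q(2)) = 0.25·log₂(0.25/0.0941) = 0.35242
  P(3)·log₂(P(3)/Q(3)) = 0.25·log₂(0.25/0.2864) = -0.04903
  P(4)·log₂(P(4)/Q(4)) = 0.25·log₂(0.25/0.6096) = -0.32148

D_KL(P||Q) = 1.16459 + 0.35242 - 0.04903 - 0.32148 = 1.14650 ≈ 1.1465 bits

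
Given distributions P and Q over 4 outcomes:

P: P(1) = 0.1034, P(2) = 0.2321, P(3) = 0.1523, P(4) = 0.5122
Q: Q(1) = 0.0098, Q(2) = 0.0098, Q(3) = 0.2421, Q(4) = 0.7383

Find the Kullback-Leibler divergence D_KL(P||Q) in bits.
1.0392 bits

D_KL(P||Q) = Σ P(x) log₂(P(x)/Q(x))

Computing term by term:
  P(1)·log₂(P(1)/Q(1)) = 0.1034·log₂(0.1034/0.0098) = 0.35149
  P(2)·log₂(P(2)/Q(2)) = 0.2321·log₂(0.2321/0.0098) = 1.05973
  P(3)·log₂(P(3)/Q(3)) = 0.1523·log₂(0.1523/0.2421) = -0.10184
  P(4)·log₂(P(4)/Q(4)) = 0.5122·log₂(0.5122/0.7383) = -0.27019

D_KL(P||Q) = 0.35149 + 1.05973 - 0.10184 - 0.27019 = 1.03919 ≈ 1.0392 bits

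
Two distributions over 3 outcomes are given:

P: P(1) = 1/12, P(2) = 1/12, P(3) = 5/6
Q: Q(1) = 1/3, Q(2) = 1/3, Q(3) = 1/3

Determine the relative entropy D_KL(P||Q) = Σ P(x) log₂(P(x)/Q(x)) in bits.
0.7683 bits

D_KL(P||Q) = Σ P(x) log₂(P(x)/Q(x))

Computing term by term:
  P(1)·log₂(P(1)/Q(1)) = (1/12)·log₂((1/12)/(1/3)) = -0.16667
  P(2)·log₂(P(2)/Q(2)) = (1/12)·log₂((1/12)/(1/3)) = -0.16667
  P(3)·log₂(P(3)/Q(3)) = (5/6)·log₂((5/6)/(1/3)) = 1.10161

D_KL(P||Q) = -0.16667 - 0.16667 + 1.10161 = 0.76827 ≈ 0.7683 bits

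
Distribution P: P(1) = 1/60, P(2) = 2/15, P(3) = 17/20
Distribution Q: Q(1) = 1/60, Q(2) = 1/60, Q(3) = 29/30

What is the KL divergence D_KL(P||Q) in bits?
0.2423 bits

D_KL(P||Q) = Σ P(x) log₂(P(x)/Q(x))

Computing term by term:
  P(1)·log₂(P(1)/Q(1)) = (1/60)·log₂((1/60)/(1/60)) = 0.00000
  P(2)·log₂(P(2)/Q(2)) = (2/15)·log₂((2/15)/(1/60)) = 0.40000
  P(3)·log₂(P(3)/Q(3)) = (17/20)·log₂((17/20)/(29/30)) = -0.15772

D_KL(P||Q) = 0.00000 + 0.40000 - 0.15772 = 0.24228 ≈ 0.2423 bits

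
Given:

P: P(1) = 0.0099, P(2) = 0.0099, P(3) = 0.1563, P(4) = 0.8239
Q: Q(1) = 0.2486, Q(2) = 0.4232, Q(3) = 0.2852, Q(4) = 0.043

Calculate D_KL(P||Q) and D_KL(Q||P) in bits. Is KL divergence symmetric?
D_KL(P||Q) = 3.2746 bits, D_KL(Q||P) = 3.5131 bits. No, KL divergence is not symmetric.

D_KL(P||Q) = Σ P(x) log₂(P(x)/Q(x))

Computing term by term:
  P(1)·log₂(P(1)/Q(1)) = 0.0099·log₂(0.0099/0.2486) = -0.04604
  P(2)·log₂(P(2)/Q(2)) = 0.0099·log₂(0.0099/0.4232) = -0.05364
  P(3)·log₂(P(3)/Q(3)) = 0.1563·log₂(0.1563/0.2852) = -0.13561
  P(4)·log₂(P(4)/Q(4)) = 0.8239·log₂(0.8239/0.043) = 3.50986

D_KL(P||Q) = -0.04604 - 0.05364 - 0.13561 + 3.50986 = 3.27457 ≈ 3.2746 bits

D_KL(Q||P) = Σ Q(x) log₂(Q(x)/P(x))

Computing term by term:
  Q(1)·log₂(Q(1)/P(1)) = 0.2486·log₂(0.2486/0.0099) = 1.15605
  Q(2)·log₂(Q(2)/P(2)) = 0.4232·log₂(0.4232/0.0099) = 2.29280
  Q(3)·log₂(Q(3)/P(3)) = 0.2852·log₂(0.2852/0.1563) = 0.24746
  Q(4)·log₂(Q(4)/P(4)) = 0.043·log₂(0.043/0.8239) = -0.18318

D_KL(Q||P) = 1.15605 + 2.29280 + 0.24746 - 0.18318 = 3.51313 ≈ 3.5131 bits

These are NOT equal (difference: 0.2385 bits). KL divergence is asymmetric: D_KL(P||Q) ≠ D_KL(Q||P) in general.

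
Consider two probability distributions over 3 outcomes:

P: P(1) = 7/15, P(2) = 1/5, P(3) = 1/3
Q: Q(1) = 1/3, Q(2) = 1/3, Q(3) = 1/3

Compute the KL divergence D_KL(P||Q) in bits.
0.0791 bits

D_KL(P||Q) = Σ P(x) log₂(P(x)/Q(x))

Computing term by term:
  P(1)·log₂(P(1)/Q(1)) = (7/15)·log₂((7/15)/(1/3)) = 0.22653
  P(2)·log₂(P(2)/Q(2)) = (1/5)·log₂((1/5)/(1/3)) = -0.14739
  P(3)·log₂(P(3)/Q(3)) = (1/3)·log₂((1/3)/(1/3)) = 0.00000

D_KL(P||Q) = 0.22653 - 0.14739 + 0.00000 = 0.07914 ≈ 0.0791 bits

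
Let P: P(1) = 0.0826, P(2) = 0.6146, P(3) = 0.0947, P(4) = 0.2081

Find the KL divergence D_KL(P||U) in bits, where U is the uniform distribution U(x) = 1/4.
0.4779 bits

U(i) = 1/4 for all i

D_KL(P||U) = Σ P(x) log₂(P(x) / (1/4))
           = Σ P(x) log₂(P(x)) + log₂(4)
           = log₂(4) - H(P)

H(P) = -Σ P(x) log₂(P(x)):
  -P(1)·log₂(P(1)) = -(0.0826)·log₂(0.0826) = 0.29717
  -P(2)·log₂(P(2)) = -(0.6146)·log₂(0.6146) = 0.43162
  -P(3)·log₂(P(3)) = -(0.0947)·log₂(0.0947) = 0.32203
  -P(4)·log₂(P(4)) = -(0.2081)·log₂(0.2081) = 0.47127
H(P) = 0.29717 + 0.43162 + 0.32203 + 0.47127 = 1.52209 bits

log₂(4) = 2.00000 bits

D_KL(P||U) = 2.00000 - 1.52209 = 0.47791 ≈ 0.4779 bits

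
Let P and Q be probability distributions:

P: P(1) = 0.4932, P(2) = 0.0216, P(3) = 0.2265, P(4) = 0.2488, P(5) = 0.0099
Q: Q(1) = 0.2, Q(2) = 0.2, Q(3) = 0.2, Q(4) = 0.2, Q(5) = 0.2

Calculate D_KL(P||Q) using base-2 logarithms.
0.6490 bits

D_KL(P||Q) = Σ P(x) log₂(P(x)/Q(x))

Computing term by term:
  P(1)·log₂(P(1)/Q(1)) = 0.4932·log₂(0.4932/0.2) = 0.64223
  P(2)·log₂(P(2)/Q(2)) = 0.0216·log₂(0.0216/0.2) = -0.06936
  P(3)·log₂(P(3)/Q(3)) = 0.2265·log₂(0.2265/0.2) = 0.04066
  P(4)·log₂(P(4)/Q(4)) = 0.2488·log₂(0.2488/0.2) = 0.07837
  P(5)·log₂(P(5)/Q(5)) = 0.0099·log₂(0.0099/0.2) = -0.04293

D_KL(P||Q) = 0.64223 - 0.06936 + 0.04066 + 0.07837 - 0.04293 = 0.64897 ≈ 0.6490 bits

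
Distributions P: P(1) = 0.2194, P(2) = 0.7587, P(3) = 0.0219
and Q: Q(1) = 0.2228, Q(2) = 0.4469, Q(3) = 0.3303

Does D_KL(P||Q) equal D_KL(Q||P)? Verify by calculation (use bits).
D_KL(P||Q) = 0.4887 bits, D_KL(Q||P) = 0.9568 bits. No — D_KL(P||Q) ≠ D_KL(Q||P) for this pair.

D_KL(P||Q) = Σ P(x) log₂(P(x)/Q(x))

Computing term by term:
  P(1)·log₂(P(1)/Q(1)) = 0.2194·log₂(0.2194/0.2228) = -0.00487
  P(2)·log₂(P(2)/Q(2)) = 0.7587·log₂(0.7587/0.4469) = 0.57933
  P(3)·log₂(P(3)/Q(3)) = 0.0219·log₂(0.0219/0.3303) = -0.08573

D_KL(P||Q) = -0.00487 + 0.57933 - 0.08573 = 0.48873 ≈ 0.4887 bits

D_KL(Q||P) = Σ Q(x) log₂(Q(x)/P(x))

Computing term by term:
  Q(1)·log₂(Q(1)/P(1)) = 0.2228·log₂(0.2228/0.2194) = 0.00494
  Q(2)·log₂(Q(2)/P(2)) = 0.4469·log₂(0.4469/0.7587) = -0.34124
  Q(3)·log₂(Q(3)/P(3)) = 0.3303·log₂(0.3303/0.0219) = 1.29305

D_KL(Q||P) = 0.00494 - 0.34124 + 1.29305 = 0.95675 ≈ 0.9568 bits

These are NOT equal (difference: 0.4681 bits). KL divergence is asymmetric: D_KL(P||Q) ≠ D_KL(Q||P) in general.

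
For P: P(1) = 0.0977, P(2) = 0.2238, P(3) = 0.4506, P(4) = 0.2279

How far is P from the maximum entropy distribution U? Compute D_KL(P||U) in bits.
0.1844 bits

U(i) = 1/4 for all i

D_KL(P||U) = Σ P(x) log₂(P(x) / (1/4))
           = Σ P(x) log₂(P(x)) + log₂(4)
           = log₂(4) - H(P)

H(P) = -Σ P(x) log₂(P(x)):
  -P(1)·log₂(P(1)) = -(0.0977)·log₂(0.0977) = 0.32783
  -P(2)·log₂(P(2)) = -(0.2238)·log₂(0.2238) = 0.48334
  -P(3)·log₂(P(3)) = -(0.4506)·log₂(0.4506) = 0.51823
  -P(4)·log₂(P(4)) = -(0.2279)·log₂(0.2279) = 0.48623
H(P) = 0.32783 + 0.48334 + 0.51823 + 0.48623 = 1.81563 bits

log₂(4) = 2.00000 bits

D_KL(P||U) = 2.00000 - 1.81563 = 0.18437 ≈ 0.1844 bits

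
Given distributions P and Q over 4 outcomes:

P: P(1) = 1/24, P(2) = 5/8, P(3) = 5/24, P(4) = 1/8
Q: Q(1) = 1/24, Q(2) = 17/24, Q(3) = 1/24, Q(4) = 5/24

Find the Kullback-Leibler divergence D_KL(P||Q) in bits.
0.2788 bits

D_KL(P||Q) = Σ P(x) log₂(P(x)/Q(x))

Computing term by term:
  P(1)·log₂(P(1)/Q(1)) = (1/24)·log₂((1/24)/(1/24)) = 0.00000
  P(2)·log₂(P(2)/Q(2)) = (5/8)·log₂((5/8)/(17/24)) = -0.11286
  P(3)·log₂(P(3)/Q(3)) = (5/24)·log₂((5/24)/(1/24)) = 0.48374
  P(4)·log₂(P(4)/Q(4)) = (1/8)·log₂((1/8)/(5/24)) = -0.09212

D_KL(P||Q) = 0.00000 - 0.11286 + 0.48374 - 0.09212 = 0.27876 ≈ 0.2788 bits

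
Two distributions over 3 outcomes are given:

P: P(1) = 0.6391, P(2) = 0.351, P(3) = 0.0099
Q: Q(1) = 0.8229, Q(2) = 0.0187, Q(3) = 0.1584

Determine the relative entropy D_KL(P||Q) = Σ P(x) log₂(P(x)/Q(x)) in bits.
1.2122 bits

D_KL(P||Q) = Σ P(x) log₂(P(x)/Q(x))

Computing term by term:
  P(1)·log₂(P(1)/Q(1)) = 0.6391·log₂(0.6391/0.8229) = -0.23306
  P(2)·log₂(P(2)/Q(2)) = 0.351·log₂(0.351/0.0187) = 1.48486
  P(3)·log₂(P(3)/Q(3)) = 0.0099·log₂(0.0099/0.1584) = -0.03960

D_KL(P||Q) = -0.23306 + 1.48486 - 0.03960 = 1.21220 ≈ 1.2122 bits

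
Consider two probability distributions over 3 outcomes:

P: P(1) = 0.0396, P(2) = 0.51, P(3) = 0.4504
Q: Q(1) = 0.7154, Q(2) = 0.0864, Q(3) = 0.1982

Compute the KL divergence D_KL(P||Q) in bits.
1.6744 bits

D_KL(P||Q) = Σ P(x) log₂(P(x)/Q(x))

Computing term by term:
  P(1)·log₂(P(1)/Q(1)) = 0.0396·log₂(0.0396/0.7154) = -0.16534
  P(2)·log₂(P(2)/Q(2)) = 0.51·log₂(0.51/0.0864) = 1.30631
  P(3)·log₂(P(3)/Q(3)) = 0.4504·log₂(0.4504/0.1982) = 0.53339

D_KL(P||Q) = -0.16534 + 1.30631 + 0.53339 = 1.67436 ≈ 1.6744 bits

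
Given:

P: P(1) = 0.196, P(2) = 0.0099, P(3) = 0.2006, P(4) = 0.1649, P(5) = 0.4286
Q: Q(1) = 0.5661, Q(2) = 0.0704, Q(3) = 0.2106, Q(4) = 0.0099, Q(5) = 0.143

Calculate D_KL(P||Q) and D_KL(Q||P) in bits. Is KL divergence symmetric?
D_KL(P||Q) = 1.0059 bits, D_KL(Q||P) = 0.8136 bits. No, KL divergence is not symmetric.

D_KL(P||Q) = Σ P(x) log₂(P(x)/Q(x))

Computing term by term:
  P(1)·log₂(P(1)/Q(1)) = 0.196·log₂(0.196/0.5661) = -0.29992
  P(2)·log₂(P(2)/Q(2)) = 0.0099·log₂(0.0099/0.0704) = -0.02802
  P(3)·log₂(P(3)/Q(3)) = 0.2006·log₂(0.2006/0.2106) = -0.01408
  P(4)·log₂(P(4)/Q(4)) = 0.1649·log₂(0.1649/0.0099) = 0.66917
  P(5)·log₂(P(5)/Q(5)) = 0.4286·log₂(0.4286/0.143) = 0.67874

D_KL(P||Q) = -0.29992 - 0.02802 - 0.01408 + 0.66917 + 0.67874 = 1.00589 ≈ 1.0059 bits

D_KL(Q||P) = Σ Q(x) log₂(Q(x)/P(x))

Computing term by term:
  Q(1)·log₂(Q(1)/P(1)) = 0.5661·log₂(0.5661/0.196) = 0.86625
  Q(2)·log₂(Q(2)/P(2)) = 0.0704·log₂(0.0704/0.0099) = 0.19924
  Q(3)·log₂(Q(3)/P(3)) = 0.2106·log₂(0.2106/0.2006) = 0.01478
  Q(4)·log₂(Q(4)/P(4)) = 0.0099·log₂(0.0099/0.1649) = -0.04017
  Q(5)·log₂(Q(5)/P(5)) = 0.143·log₂(0.143/0.4286) = -0.22646

D_KL(Q||P) = 0.86625 + 0.19924 + 0.01478 - 0.04017 - 0.22646 = 0.81364 ≈ 0.8136 bits

These are NOT equal (difference: 0.1923 bits). KL divergence is asymmetric: D_KL(P||Q) ≠ D_KL(Q||P) in general.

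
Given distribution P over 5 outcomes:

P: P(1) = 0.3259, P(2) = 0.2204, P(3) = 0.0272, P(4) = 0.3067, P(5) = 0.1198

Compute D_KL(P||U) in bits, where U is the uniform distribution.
0.2828 bits

U(i) = 1/5 for all i

D_KL(P||U) = Σ P(x) log₂(P(x) / (1/5))
           = Σ P(x) log₂(P(x)) + log₂(5)
           = log₂(5) - H(P)

H(P) = -Σ P(x) log₂(P(x)):
  -P(1)·log₂(P(1)) = -(0.3259)·log₂(0.3259) = 0.52714
  -P(2)·log₂(P(2)) = -(0.2204)·log₂(0.2204) = 0.48087
  -P(3)·log₂(P(3)) = -(0.0272)·log₂(0.0272) = 0.14145
  -P(4)·log₂(P(4)) = -(0.3067)·log₂(0.3067) = 0.52295
  -P(5)·log₂(P(5)) = -(0.1198)·log₂(0.1198) = 0.36674
H(P) = 0.52714 + 0.48087 + 0.14145 + 0.52295 + 0.36674 = 2.03915 bits

log₂(5) = 2.32193 bits

D_KL(P||U) = 2.32193 - 2.03915 = 0.28278 ≈ 0.2828 bits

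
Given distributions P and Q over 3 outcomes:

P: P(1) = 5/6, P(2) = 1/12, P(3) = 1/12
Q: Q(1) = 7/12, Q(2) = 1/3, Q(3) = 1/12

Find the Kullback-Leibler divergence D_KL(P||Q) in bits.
0.2621 bits

D_KL(P||Q) = Σ P(x) log₂(P(x)/Q(x))

Computing term by term:
  P(1)·log₂(P(1)/Q(1)) = (5/6)·log₂((5/6)/(7/12)) = 0.42881
  P(2)·log₂(P(2)/Q(2)) = (1/12)·log₂((1/12)/(1/3)) = -0.16667
  P(3)·log₂(P(3)/Q(3)) = (1/12)·log₂((1/12)/(1/12)) = 0.00000

D_KL(P||Q) = 0.42881 - 0.16667 + 0.00000 = 0.26214 ≈ 0.2621 bits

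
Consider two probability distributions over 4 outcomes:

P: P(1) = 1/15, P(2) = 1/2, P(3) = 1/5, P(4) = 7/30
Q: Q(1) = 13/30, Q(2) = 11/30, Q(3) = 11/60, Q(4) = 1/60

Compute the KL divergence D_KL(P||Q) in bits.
0.9572 bits

D_KL(P||Q) = Σ P(x) log₂(P(x)/Q(x))

Computing term by term:
  P(1)·log₂(P(1)/Q(1)) = (1/15)·log₂((1/15)/(13/30)) = -0.18003
  P(2)·log₂(P(2)/Q(2)) = (1/2)·log₂((1/2)/(11/30)) = 0.22373
  P(3)·log₂(P(3)/Q(3)) = (1/5)·log₂((1/5)/(11/60)) = 0.02511
  P(4)·log₂(P(4)/Q(4)) = (7/30)·log₂((7/30)/(1/60)) = 0.88838

D_KL(P||Q) = -0.18003 + 0.22373 + 0.02511 + 0.88838 = 0.95719 ≈ 0.9572 bits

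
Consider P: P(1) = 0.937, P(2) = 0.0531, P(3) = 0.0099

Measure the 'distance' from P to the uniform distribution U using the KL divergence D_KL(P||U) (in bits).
1.2062 bits

U(i) = 1/3 for all i

D_KL(P||U) = Σ P(x) log₂(P(x) / (1/3))
           = Σ P(x) log₂(P(x)) + log₂(3)
           = log₂(3) - H(P)

H(P) = -Σ P(x) log₂(P(x)):
  -P(1)·log₂(P(1)) = -(0.937)·log₂(0.937) = 0.08796
  -P(2)·log₂(P(2)) = -(0.0531)·log₂(0.0531) = 0.22489
  -P(3)·log₂(P(3)) = -(0.0099)·log₂(0.0099) = 0.06592
H(P) = 0.08796 + 0.22489 + 0.06592 = 0.37877 bits

log₂(3) = 1.58496 bits

D_KL(P||U) = 1.58496 - 0.37877 = 1.20619 ≈ 1.2062 bits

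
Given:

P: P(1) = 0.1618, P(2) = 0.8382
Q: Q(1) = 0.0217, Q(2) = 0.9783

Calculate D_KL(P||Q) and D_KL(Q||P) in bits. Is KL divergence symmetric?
D_KL(P||Q) = 0.2821 bits, D_KL(Q||P) = 0.1552 bits. No, KL divergence is not symmetric.

D_KL(P||Q) = Σ P(x) log₂(P(x)/Q(x))

Computing term by term:
  P(1)·log₂(P(1)/Q(1)) = 0.1618·log₂(0.1618/0.0217) = 0.46897
  P(2)·log₂(P(2)/Q(2)) = 0.8382·log₂(0.8382/0.9783) = -0.18690

D_KL(P||Q) = 0.46897 - 0.18690 = 0.28207 ≈ 0.2821 bits

D_KL(Q||P) = Σ Q(x) log₂(Q(x)/P(x))

Computing term by term:
  Q(1)·log₂(Q(1)/P(1)) = 0.0217·log₂(0.0217/0.1618) = -0.06290
  Q(2)·log₂(Q(2)/P(2)) = 0.9783·log₂(0.9783/0.8382) = 0.21814

D_KL(Q||P) = -0.06290 + 0.21814 = 0.15524 ≈ 0.1552 bits

These are NOT equal (difference: 0.1269 bits). KL divergence is asymmetric: D_KL(P||Q) ≠ D_KL(Q||P) in general.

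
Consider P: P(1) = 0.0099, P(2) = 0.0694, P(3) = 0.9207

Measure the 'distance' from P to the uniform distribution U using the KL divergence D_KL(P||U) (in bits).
1.1422 bits

U(i) = 1/3 for all i

D_KL(P||U) = Σ P(x) log₂(P(x) / (1/3))
           = Σ P(x) log₂(P(x)) + log₂(3)
           = log₂(3) - H(P)

H(P) = -Σ P(x) log₂(P(x)):
  -P(1)·log₂(P(1)) = -(0.0099)·log₂(0.0099) = 0.06592
  -P(2)·log₂(P(2)) = -(0.0694)·log₂(0.0694) = 0.26712
  -P(3)·log₂(P(3)) = -(0.9207)·log₂(0.9207) = 0.10974
H(P) = 0.06592 + 0.26712 + 0.10974 = 0.44278 bits

log₂(3) = 1.58496 bits

D_KL(P||U) = 1.58496 - 0.44278 = 1.14218 ≈ 1.1422 bits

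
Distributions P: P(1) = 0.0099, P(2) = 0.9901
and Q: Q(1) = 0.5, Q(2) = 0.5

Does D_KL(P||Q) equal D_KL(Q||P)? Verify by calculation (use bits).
D_KL(P||Q) = 0.9199 bits, D_KL(Q||P) = 2.3364 bits. No — D_KL(P||Q) ≠ D_KL(Q||P) for this pair.

D_KL(P||Q) = Σ P(x) log₂(P(x)/Q(x))

Computing term by term:
  P(1)·log₂(P(1)/Q(1)) = 0.0099·log₂(0.0099/0.5) = -0.05602
  P(2)·log₂(P(2)/Q(2)) = 0.9901·log₂(0.9901/0.5) = 0.97589

D_KL(P||Q) = -0.05602 + 0.97589 = 0.91987 ≈ 0.9199 bits

D_KL(Q||P) = Σ Q(x) log₂(Q(x)/P(x))

Computing term by term:
  Q(1)·log₂(Q(1)/P(1)) = 0.5·log₂(0.5/0.0099) = 2.82918
  Q(2)·log₂(Q(2)/P(2)) = 0.5·log₂(0.5/0.9901) = -0.49282

D_KL(Q||P) = 2.82918 - 0.49282 = 2.33636 ≈ 2.3364 bits

These are NOT equal (difference: 1.4165 bits). KL divergence is asymmetric: D_KL(P||Q) ≠ D_KL(Q||P) in general.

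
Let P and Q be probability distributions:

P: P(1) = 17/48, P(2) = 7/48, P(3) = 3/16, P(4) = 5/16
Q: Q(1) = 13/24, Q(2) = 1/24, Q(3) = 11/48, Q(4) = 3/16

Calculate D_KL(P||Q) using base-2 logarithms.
0.2225 bits

D_KL(P||Q) = Σ P(x) log₂(P(x)/Q(x))

Computing term by term:
  P(1)·log₂(P(1)/Q(1)) = (17/48)·log₂((17/48)/(13/24)) = -0.21710
  P(2)·log₂(P(2)/Q(2)) = (7/48)·log₂((7/48)/(1/24)) = 0.26357
  P(3)·log₂(P(3)/Q(3)) = (3/16)·log₂((3/16)/(11/48)) = -0.05428
  P(4)·log₂(P(4)/Q(4)) = (5/16)·log₂((5/16)/(3/16)) = 0.23030

D_KL(P||Q) = -0.21710 + 0.26357 - 0.05428 + 0.23030 = 0.22249 ≈ 0.2225 bits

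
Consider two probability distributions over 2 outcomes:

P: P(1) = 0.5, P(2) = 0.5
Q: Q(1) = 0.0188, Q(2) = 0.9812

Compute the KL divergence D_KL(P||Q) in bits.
1.8803 bits

D_KL(P||Q) = Σ P(x) log₂(P(x)/Q(x))

Computing term by term:
  P(1)·log₂(P(1)/Q(1)) = 0.5·log₂(0.5/0.0188) = 2.36656
  P(2)·log₂(P(2)/Q(2)) = 0.5·log₂(0.5/0.9812) = -0.48631

D_KL(P||Q) = 2.36656 - 0.48631 = 1.88025 ≈ 1.8803 bits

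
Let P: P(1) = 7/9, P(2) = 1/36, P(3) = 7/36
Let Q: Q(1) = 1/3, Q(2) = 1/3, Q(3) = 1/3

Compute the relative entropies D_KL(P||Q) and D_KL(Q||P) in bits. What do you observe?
D_KL(P||Q) = 0.7000 bits, D_KL(Q||P) = 1.0467 bits. The two directions give different values (D_KL(Q||P) exceeds D_KL(P||Q) by 0.3467 bits): KL divergence is asymmetric.

D_KL(P||Q) = Σ P(x) log₂(P(x)/Q(x))

Computing term by term:
  P(1)·log₂(P(1)/Q(1)) = (7/9)·log₂((7/9)/(1/3)) = 0.95075
  P(2)·log₂(P(2)/Q(2)) = (1/36)·log₂((1/36)/(1/3)) = -0.09958
  P(3)·log₂(P(3)/Q(3)) = (7/36)·log₂((7/36)/(1/3)) = -0.15120

D_KL(P||Q) = 0.95075 - 0.09958 - 0.15120 = 0.69997 ≈ 0.7000 bits

D_KL(Q||P) = Σ Q(x) log₂(Q(x)/P(x))

Computing term by term:
  Q(1)·log₂(Q(1)/P(1)) = (1/3)·log₂((1/3)/(7/9)) = -0.40746
  Q(2)·log₂(Q(2)/P(2)) = (1/3)·log₂((1/3)/(1/36)) = 1.19499
  Q(3)·log₂(Q(3)/P(3)) = (1/3)·log₂((1/3)/(7/36)) = 0.25920

D_KL(Q||P) = -0.40746 + 1.19499 + 0.25920 = 1.04673 ≈ 1.0467 bits

These are NOT equal (difference: 0.3467 bits). KL divergence is asymmetric: D_KL(P||Q) ≠ D_KL(Q||P) in general.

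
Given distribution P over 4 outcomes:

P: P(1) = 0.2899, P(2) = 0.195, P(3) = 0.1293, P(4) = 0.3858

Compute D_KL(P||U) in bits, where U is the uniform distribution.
0.1105 bits

U(i) = 1/4 for all i

D_KL(P||U) = Σ P(x) log₂(P(x) / (1/4))
           = Σ P(x) log₂(P(x)) + log₂(4)
           = log₂(4) - H(P)

H(P) = -Σ P(x) log₂(P(x)):
  -P(1)·log₂(P(1)) = -(0.2899)·log₂(0.2899) = 0.51787
  -P(2)·log₂(P(2)) = -(0.195)·log₂(0.195) = 0.45990
  -P(3)·log₂(P(3)) = -(0.1293)·log₂(0.1293) = 0.38159
  -P(4)·log₂(P(4)) = -(0.3858)·log₂(0.3858) = 0.53012
H(P) = 0.51787 + 0.45990 + 0.38159 + 0.53012 = 1.88948 bits

log₂(4) = 2.00000 bits

D_KL(P||U) = 2.00000 - 1.88948 = 0.11052 ≈ 0.1105 bits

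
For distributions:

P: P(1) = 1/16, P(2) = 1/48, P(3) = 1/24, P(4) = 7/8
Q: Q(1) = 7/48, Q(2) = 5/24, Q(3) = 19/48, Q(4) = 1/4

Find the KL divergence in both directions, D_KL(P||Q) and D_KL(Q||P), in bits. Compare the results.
D_KL(P||Q) = 1.3005 bits, D_KL(Q||P) = 1.7041 bits. D_KL(Q||P) is larger than D_KL(P||Q) by 0.4036 bits; the two directions differ.

D_KL(P||Q) = Σ P(x) log₂(P(x)/Q(x))

Computing term by term:
  P(1)·log₂(P(1)/Q(1)) = (1/16)·log₂((1/16)/(7/48)) = -0.07640
  P(2)·log₂(P(2)/Q(2)) = (1/48)·log₂((1/48)/(5/24)) = -0.06921
  P(3)·log₂(P(3)/Q(3)) = (1/24)·log₂((1/24)/(19/48)) = -0.13533
  P(4)·log₂(P(4)/Q(4)) = (7/8)·log₂((7/8)/(1/4)) = 1.58144

D_KL(P||Q) = -0.07640 - 0.06921 - 0.13533 + 1.58144 = 1.30050 ≈ 1.3005 bits

D_KL(Q||P) = Σ Q(x) log₂(Q(x)/P(x))

Computing term by term:
  Q(1)·log₂(Q(1)/P(1)) = (7/48)·log₂((7/48)/(1/16)) = 0.17827
  Q(2)·log₂(Q(2)/P(2)) = (5/24)·log₂((5/24)/(1/48)) = 0.69207
  Q(3)·log₂(Q(3)/P(3)) = (19/48)·log₂((19/48)/(1/24)) = 1.28564
  Q(4)·log₂(Q(4)/P(4)) = (1/4)·log₂((1/4)/(7/8)) = -0.45184

D_KL(Q||P) = 0.17827 + 0.69207 + 1.28564 - 0.45184 = 1.70414 ≈ 1.7041 bits

These are NOT equal (difference: 0.4036 bits). KL divergence is asymmetric: D_KL(P||Q) ≠ D_KL(Q||P) in general.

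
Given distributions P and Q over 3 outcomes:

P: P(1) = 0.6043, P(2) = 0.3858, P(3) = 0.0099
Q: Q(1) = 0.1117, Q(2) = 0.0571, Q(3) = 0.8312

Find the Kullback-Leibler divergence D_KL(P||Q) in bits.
2.4720 bits

D_KL(P||Q) = Σ P(x) log₂(P(x)/Q(x))

Computing term by term:
  P(1)·log₂(P(1)/Q(1)) = 0.6043·log₂(0.6043/0.1117) = 1.47185
  P(2)·log₂(P(2)/Q(2)) = 0.3858·log₂(0.3858/0.0571) = 1.06338
  P(3)·log₂(P(3)/Q(3)) = 0.0099·log₂(0.0099/0.8312) = -0.06328

D_KL(P||Q) = 1.47185 + 1.06338 - 0.06328 = 2.47195 ≈ 2.4720 bits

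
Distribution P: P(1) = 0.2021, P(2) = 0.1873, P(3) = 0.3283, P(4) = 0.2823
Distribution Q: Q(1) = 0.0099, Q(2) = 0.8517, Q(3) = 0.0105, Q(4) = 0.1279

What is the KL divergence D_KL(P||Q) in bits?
2.4232 bits

D_KL(P||Q) = Σ P(x) log₂(P(x)/Q(x))

Computing term by term:
  P(1)·log₂(P(1)/Q(1)) = 0.2021·log₂(0.2021/0.0099) = 0.87944
  P(2)·log₂(P(2)/Q(2)) = 0.1873·log₂(0.1873/0.8517) = -0.40925
  P(3)·log₂(P(3)/Q(3)) = 0.3283·log₂(0.3283/0.0105) = 1.63052
  P(4)·log₂(P(4)/Q(4)) = 0.2823·log₂(0.2823/0.1279) = 0.32245

D_KL(P||Q) = 0.87944 - 0.40925 + 1.63052 + 0.32245 = 2.42316 ≈ 2.4232 bits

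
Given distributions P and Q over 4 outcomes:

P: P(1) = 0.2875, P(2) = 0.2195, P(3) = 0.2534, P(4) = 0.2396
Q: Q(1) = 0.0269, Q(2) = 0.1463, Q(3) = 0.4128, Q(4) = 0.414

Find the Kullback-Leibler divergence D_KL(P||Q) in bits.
0.7437 bits

D_KL(P||Q) = Σ P(x) log₂(P(x)/Q(x))

Computing term by term:
  P(1)·log₂(P(1)/Q(1)) = 0.2875·log₂(0.2875/0.0269) = 0.98264
  P(2)·log₂(P(2)/Q(2)) = 0.2195·log₂(0.2195/0.1463) = 0.12847
  P(3)·log₂(P(3)/Q(3)) = 0.2534·log₂(0.2534/0.4128) = -0.17840
  P(4)·log₂(P(4)/Q(4)) = 0.2396·log₂(0.2396/0.414) = -0.18905

D_KL(P||Q) = 0.98264 + 0.12847 - 0.17840 - 0.18905 = 0.74366 ≈ 0.7437 bits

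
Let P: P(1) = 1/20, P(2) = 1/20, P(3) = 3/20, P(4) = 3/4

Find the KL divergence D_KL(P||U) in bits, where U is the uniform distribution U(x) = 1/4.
0.8460 bits

U(i) = 1/4 for all i

D_KL(P||U) = Σ P(x) log₂(P(x) / (1/4))
           = Σ P(x) log₂(P(x)) + log₂(4)
           = log₂(4) - H(P)

H(P) = -Σ P(x) log₂(P(x)):
  -P(1)·log₂(P(1)) = -(1/20)·log₂(1/20) = 0.21610
  -P(2)·log₂(P(2)) = -(1/20)·log₂(1/20) = 0.21610
  -P(3)·log₂(P(3)) = -(3/20)·log₂(3/20) = 0.41054
  -P(4)·log₂(P(4)) = -(3/4)·log₂(3/4) = 0.31128
H(P) = 0.21610 + 0.21610 + 0.41054 + 0.31128 = 1.15402 bits

log₂(4) = 2.00000 bits

D_KL(P||U) = 2.00000 - 1.15402 = 0.84598 ≈ 0.8460 bits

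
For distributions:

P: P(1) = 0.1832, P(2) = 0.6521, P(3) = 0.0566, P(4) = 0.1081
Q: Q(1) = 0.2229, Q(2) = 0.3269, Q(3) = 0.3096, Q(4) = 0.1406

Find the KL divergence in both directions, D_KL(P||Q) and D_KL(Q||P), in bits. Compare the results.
D_KL(P||Q) = 0.4181 bits, D_KL(Q||P) = 0.5497 bits. D_KL(Q||P) is larger than D_KL(P||Q) by 0.1316 bits; the two directions differ.

D_KL(P||Q) = Σ P(x) log₂(P(x)/Q(x))

Computing term by term:
  P(1)·log₂(P(1)/Q(1)) = 0.1832·log₂(0.1832/0.2229) = -0.05184
  P(2)·log₂(P(2)/Q(2)) = 0.6521·log₂(0.6521/0.3269) = 0.64965
  P(3)·log₂(P(3)/Q(3)) = 0.0566·log₂(0.0566/0.3096) = -0.13876
  P(4)·log₂(P(4)/Q(4)) = 0.1081·log₂(0.1081/0.1406) = -0.04099

D_KL(P||Q) = -0.05184 + 0.64965 - 0.13876 - 0.04099 = 0.41806 ≈ 0.4181 bits

D_KL(Q||P) = Σ Q(x) log₂(Q(x)/P(x))

Computing term by term:
  Q(1)·log₂(Q(1)/P(1)) = 0.2229·log₂(0.2229/0.1832) = 0.06308
  Q(2)·log₂(Q(2)/P(2)) = 0.3269·log₂(0.3269/0.6521) = -0.32567
  Q(3)·log₂(Q(3)/P(3)) = 0.3096·log₂(0.3096/0.0566) = 0.75899
  Q(4)·log₂(Q(4)/P(4)) = 0.1406·log₂(0.1406/0.1081) = 0.05332

D_KL(Q||P) = 0.06308 - 0.32567 + 0.75899 + 0.05332 = 0.54972 ≈ 0.5497 bits

These are NOT equal (difference: 0.1316 bits). KL divergence is asymmetric: D_KL(P||Q) ≠ D_KL(Q||P) in general.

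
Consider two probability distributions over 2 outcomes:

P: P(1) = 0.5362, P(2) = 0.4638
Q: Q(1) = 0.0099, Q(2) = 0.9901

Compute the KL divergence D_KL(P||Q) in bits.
2.5807 bits

D_KL(P||Q) = Σ P(x) log₂(P(x)/Q(x))

Computing term by term:
  P(1)·log₂(P(1)/Q(1)) = 0.5362·log₂(0.5362/0.0099) = 3.08808
  P(2)·log₂(P(2)/Q(2)) = 0.4638·log₂(0.4638/0.9901) = -0.50743

D_KL(P||Q) = 3.08808 - 0.50743 = 2.58065 ≈ 2.5807 bits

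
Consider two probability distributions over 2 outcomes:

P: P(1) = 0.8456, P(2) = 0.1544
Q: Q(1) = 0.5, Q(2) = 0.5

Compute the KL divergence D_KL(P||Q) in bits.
0.3793 bits

D_KL(P||Q) = Σ P(x) log₂(P(x)/Q(x))

Computing term by term:
  P(1)·log₂(P(1)/Q(1)) = 0.8456·log₂(0.8456/0.5) = 0.64100
  P(2)·log₂(P(2)/Q(2)) = 0.1544·log₂(0.1544/0.5) = -0.26175

D_KL(P||Q) = 0.64100 - 0.26175 = 0.37925 ≈ 0.3793 bits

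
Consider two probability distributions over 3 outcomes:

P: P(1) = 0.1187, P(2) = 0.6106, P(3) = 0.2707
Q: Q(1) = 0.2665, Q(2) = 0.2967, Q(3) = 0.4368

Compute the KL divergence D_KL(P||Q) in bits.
0.3104 bits

D_KL(P||Q) = Σ P(x) log₂(P(x)/Q(x))

Computing term by term:
  P(1)·log₂(P(1)/Q(1)) = 0.1187·log₂(0.1187/0.2665) = -0.13850
  P(2)·log₂(P(2)/Q(2)) = 0.6106·log₂(0.6106/0.2967) = 0.63577
  P(3)·log₂(P(3)/Q(3)) = 0.2707·log₂(0.2707/0.4368) = -0.18686

D_KL(P||Q) = -0.13850 + 0.63577 - 0.18686 = 0.31041 ≈ 0.3104 bits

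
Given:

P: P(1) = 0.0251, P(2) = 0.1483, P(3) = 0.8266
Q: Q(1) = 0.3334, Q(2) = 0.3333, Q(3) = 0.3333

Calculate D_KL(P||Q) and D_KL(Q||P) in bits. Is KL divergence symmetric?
D_KL(P||Q) = 0.8162 bits, D_KL(Q||P) = 1.1967 bits. No, KL divergence is not symmetric.

D_KL(P||Q) = Σ P(x) log₂(P(x)/Q(x))

Computing term by term:
  P(1)·log₂(P(1)/Q(1)) = 0.0251·log₂(0.0251/0.3334) = -0.09366
  P(2)·log₂(P(2)/Q(2)) = 0.1483·log₂(0.1483/0.3333) = -0.17326
  P(3)·log₂(P(3)/Q(3)) = 0.8266·log₂(0.8266/0.3333) = 1.08315

D_KL(P||Q) = -0.09366 - 0.17326 + 1.08315 = 0.81623 ≈ 0.8162 bits

D_KL(Q||P) = Σ Q(x) log₂(Q(x)/P(x))

Computing term by term:
  Q(1)·log₂(Q(1)/P(1)) = 0.3334·log₂(0.3334/0.0251) = 1.24408
  Q(2)·log₂(Q(2)/P(2)) = 0.3333·log₂(0.3333/0.1483) = 0.38940
  Q(3)·log₂(Q(3)/P(3)) = 0.3333·log₂(0.3333/0.8266) = -0.43675

D_KL(Q||P) = 1.24408 + 0.38940 - 0.43675 = 1.19673 ≈ 1.1967 bits

These are NOT equal (difference: 0.3805 bits). KL divergence is asymmetric: D_KL(P||Q) ≠ D_KL(Q||P) in general.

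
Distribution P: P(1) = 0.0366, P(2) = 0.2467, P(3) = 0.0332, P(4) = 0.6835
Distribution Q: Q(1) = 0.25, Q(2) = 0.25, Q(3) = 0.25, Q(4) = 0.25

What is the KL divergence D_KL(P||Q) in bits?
0.7889 bits

D_KL(P||Q) = Σ P(x) log₂(P(x)/Q(x))

Computing term by term:
  P(1)·log₂(P(1)/Q(1)) = 0.0366·log₂(0.0366/0.25) = -0.10146
  P(2)·log₂(P(2)/Q(2)) = 0.2467·log₂(0.2467/0.25) = -0.00473
  P(3)·log₂(P(3)/Q(3)) = 0.0332·log₂(0.0332/0.25) = -0.09670
  P(4)·log₂(P(4)/Q(4)) = 0.6835·log₂(0.6835/0.25) = 0.99177

D_KL(P||Q) = -0.10146 - 0.00473 - 0.09670 + 0.99177 = 0.78888 ≈ 0.7889 bits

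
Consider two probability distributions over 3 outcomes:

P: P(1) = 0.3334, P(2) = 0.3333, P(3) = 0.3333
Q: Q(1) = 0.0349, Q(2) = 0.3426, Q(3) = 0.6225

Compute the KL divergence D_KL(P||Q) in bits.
0.7719 bits

D_KL(P||Q) = Σ P(x) log₂(P(x)/Q(x))

Computing term by term:
  P(1)·log₂(P(1)/Q(1)) = 0.3334·log₂(0.3334/0.0349) = 1.08554
  P(2)·log₂(P(2)/Q(2)) = 0.3333·log₂(0.3333/0.3426) = -0.01323
  P(3)·log₂(P(3)/Q(3)) = 0.3333·log₂(0.3333/0.6225) = -0.30039

D_KL(P||Q) = 1.08554 - 0.01323 - 0.30039 = 0.77192 ≈ 0.7719 bits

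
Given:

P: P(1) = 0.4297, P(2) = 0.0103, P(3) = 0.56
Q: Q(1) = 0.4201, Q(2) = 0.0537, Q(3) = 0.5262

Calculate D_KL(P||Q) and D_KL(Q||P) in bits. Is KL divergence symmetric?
D_KL(P||Q) = 0.0398 bits, D_KL(Q||P) = 0.0670 bits. No, KL divergence is not symmetric.

D_KL(P||Q) = Σ P(x) log₂(P(x)/Q(x))

Computing term by term:
  P(1)·log₂(P(1)/Q(1)) = 0.4297·log₂(0.4297/0.4201) = 0.01401
  P(2)·log₂(P(2)/Q(2)) = 0.0103·log₂(0.0103/0.0537) = -0.02454
  P(3)·log₂(P(3)/Q(3)) = 0.56·log₂(0.56/0.5262) = 0.05030

D_KL(P||Q) = 0.01401 - 0.02454 + 0.05030 = 0.03977 ≈ 0.0398 bits

D_KL(Q||P) = Σ Q(x) log₂(Q(x)/P(x))

Computing term by term:
  Q(1)·log₂(Q(1)/P(1)) = 0.4201·log₂(0.4201/0.4297) = -0.01369
  Q(2)·log₂(Q(2)/P(2)) = 0.0537·log₂(0.0537/0.0103) = 0.12793
  Q(3)·log₂(Q(3)/P(3)) = 0.5262·log₂(0.5262/0.56) = -0.04726

D_KL(Q||P) = -0.01369 + 0.12793 - 0.04726 = 0.06698 ≈ 0.0670 bits

These are NOT equal (difference: 0.0272 bits). KL divergence is asymmetric: D_KL(P||Q) ≠ D_KL(Q||P) in general.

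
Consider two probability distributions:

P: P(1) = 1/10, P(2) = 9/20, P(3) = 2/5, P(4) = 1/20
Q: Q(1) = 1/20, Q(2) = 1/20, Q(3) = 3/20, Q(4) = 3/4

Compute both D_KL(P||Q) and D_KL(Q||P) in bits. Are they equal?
D_KL(P||Q) = 1.8971 bits, D_KL(Q||P) = 2.5094 bits. No, they are not equal.

D_KL(P||Q) = Σ P(x) log₂(P(x)/Q(x))

Computing term by term:
  P(1)·log₂(P(1)/Q(1)) = (1/10)·log₂((1/10)/(1/20)) = 0.10000
  P(2)·log₂(P(2)/Q(2)) = (9/20)·log₂((9/20)/(1/20)) = 1.42647
  P(3)·log₂(P(3)/Q(3)) = (2/5)·log₂((2/5)/(3/20)) = 0.56601
  P(4)·log₂(P(4)/Q(4)) = (1/20)·log₂((1/20)/(3/4)) = -0.19534

D_KL(P||Q) = 0.10000 + 1.42647 + 0.56601 - 0.19534 = 1.89714 ≈ 1.8971 bits

D_KL(Q||P) = Σ Q(x) log₂(Q(x)/P(x))

Computing term by term:
  Q(1)·log₂(Q(1)/P(1)) = (1/20)·log₂((1/20)/(1/10)) = -0.05000
  Q(2)·log₂(Q(2)/P(2)) = (1/20)·log₂((1/20)/(9/20)) = -0.15850
  Q(3)·log₂(Q(3)/P(3)) = (3/20)·log₂((3/20)/(2/5)) = -0.21226
  Q(4)·log₂(Q(4)/P(4)) = (3/4)·log₂((3/4)/(1/20)) = 2.93017

D_KL(Q||P) = -0.05000 - 0.15850 - 0.21226 + 2.93017 = 2.50941 ≈ 2.5094 bits

These are NOT equal (difference: 0.6123 bits). KL divergence is asymmetric: D_KL(P||Q) ≠ D_KL(Q||P) in general.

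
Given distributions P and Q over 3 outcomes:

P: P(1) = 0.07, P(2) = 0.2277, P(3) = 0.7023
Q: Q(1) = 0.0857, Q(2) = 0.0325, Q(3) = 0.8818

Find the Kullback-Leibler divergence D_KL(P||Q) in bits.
0.3885 bits

D_KL(P||Q) = Σ P(x) log₂(P(x)/Q(x))

Computing term by term:
  P(1)·log₂(P(1)/Q(1)) = 0.07·log₂(0.07/0.0857) = -0.02044
  P(2)·log₂(P(2)/Q(2)) = 0.2277·log₂(0.2277/0.0325) = 0.63952
  P(3)·log₂(P(3)/Q(3)) = 0.7023·log₂(0.7023/0.8818) = -0.23061

D_KL(P||Q) = -0.02044 + 0.63952 - 0.23061 = 0.38847 ≈ 0.3885 bits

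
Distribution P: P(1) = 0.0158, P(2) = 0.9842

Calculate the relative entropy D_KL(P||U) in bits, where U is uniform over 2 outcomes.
0.8828 bits

U(i) = 1/2 for all i

D_KL(P||U) = Σ P(x) log₂(P(x) / (1/2))
           = Σ P(x) log₂(P(x)) + log₂(2)
           = log₂(2) - H(P)

H(P) = -Σ P(x) log₂(P(x)):
  -P(1)·log₂(P(1)) = -(0.0158)·log₂(0.0158) = 0.09455
  -P(2)·log₂(P(2)) = -(0.9842)·log₂(0.9842) = 0.02261
H(P) = 0.09455 + 0.02261 = 0.11716 bits

log₂(2) = 1.00000 bits

D_KL(P||U) = 1.00000 - 0.11716 = 0.88284 ≈ 0.8828 bits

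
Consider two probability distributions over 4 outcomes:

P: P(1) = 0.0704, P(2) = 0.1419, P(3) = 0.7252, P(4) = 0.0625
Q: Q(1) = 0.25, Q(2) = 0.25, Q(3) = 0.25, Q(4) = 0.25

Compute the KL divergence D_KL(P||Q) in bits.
0.7446 bits

D_KL(P||Q) = Σ P(x) log₂(P(x)/Q(x))

Computing term by term:
  P(1)·log₂(P(1)/Q(1)) = 0.0704·log₂(0.0704/0.25) = -0.12871
  P(2)·log₂(P(2)/Q(2)) = 0.1419·log₂(0.1419/0.25) = -0.11594
  P(3)·log₂(P(3)/Q(3)) = 0.7252·log₂(0.7252/0.25) = 1.11423
  P(4)·log₂(P(4)/Q(4)) = 0.0625·log₂(0.0625/0.25) = -0.12500

D_KL(P||Q) = -0.12871 - 0.11594 + 1.11423 - 0.12500 = 0.74458 ≈ 0.7446 bits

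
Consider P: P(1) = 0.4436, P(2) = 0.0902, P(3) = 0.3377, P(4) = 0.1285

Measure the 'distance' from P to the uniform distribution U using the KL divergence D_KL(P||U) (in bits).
0.2575 bits

U(i) = 1/4 for all i

D_KL(P||U) = Σ P(x) log₂(P(x) / (1/4))
           = Σ P(x) log₂(P(x)) + log₂(4)
           = log₂(4) - H(P)

H(P) = -Σ P(x) log₂(P(x)):
  -P(1)·log₂(P(1)) = -(0.4436)·log₂(0.4436) = 0.52020
  -P(2)·log₂(P(2)) = -(0.0902)·log₂(0.0902) = 0.31306
  -P(3)·log₂(P(3)) = -(0.3377)·log₂(0.3377) = 0.52890
  -P(4)·log₂(P(4)) = -(0.1285)·log₂(0.1285) = 0.38038
H(P) = 0.52020 + 0.31306 + 0.52890 + 0.38038 = 1.74254 bits

log₂(4) = 2.00000 bits

D_KL(P||U) = 2.00000 - 1.74254 = 0.25746 ≈ 0.2575 bits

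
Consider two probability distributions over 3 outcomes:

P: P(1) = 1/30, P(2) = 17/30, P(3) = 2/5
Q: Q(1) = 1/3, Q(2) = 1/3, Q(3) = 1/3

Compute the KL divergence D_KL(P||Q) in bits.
0.4283 bits

D_KL(P||Q) = Σ P(x) log₂(P(x)/Q(x))

Computing term by term:
  P(1)·log₂(P(1)/Q(1)) = (1/30)·log₂((1/30)/(1/3)) = -0.11073
  P(2)·log₂(P(2)/Q(2)) = (17/30)·log₂((17/30)/(1/3)) = 0.43380
  P(3)·log₂(P(3)/Q(3)) = (2/5)·log₂((2/5)/(1/3)) = 0.10521

D_KL(P||Q) = -0.11073 + 0.43380 + 0.10521 = 0.42828 ≈ 0.4283 bits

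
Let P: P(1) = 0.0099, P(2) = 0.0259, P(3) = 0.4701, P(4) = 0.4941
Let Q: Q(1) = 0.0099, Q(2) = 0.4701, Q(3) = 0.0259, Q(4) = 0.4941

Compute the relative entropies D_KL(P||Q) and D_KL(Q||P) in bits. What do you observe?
D_KL(P||Q) = 1.8576 bits, D_KL(Q||P) = 1.8576 bits. The two directions give the same value here, because Q is a self-inverse relabeling of P; in general KL divergence is asymmetric.

D_KL(P||Q) = Σ P(x) log₂(P(x)/Q(x))

Computing term by term:
  P(1)·log₂(P(1)/Q(1)) = 0.0099·log₂(0.0099/0.0099) = 0.00000
  P(2)·log₂(P(2)/Q(2)) = 0.0259·log₂(0.0259/0.4701) = -0.10831
  P(3)·log₂(P(3)/Q(3)) = 0.4701·log₂(0.4701/0.0259) = 1.96593
  P(4)·log₂(P(4)/Q(4)) = 0.4941·log₂(0.4941/0.4941) = 0.00000

D_KL(P||Q) = 0.00000 - 0.10831 + 1.96593 + 0.00000 = 1.85762 ≈ 1.8576 bits

D_KL(Q||P) = Σ Q(x) log₂(Q(x)/P(x))

Computing term by term:
  Q(1)·log₂(Q(1)/P(1)) = 0.0099·log₂(0.0099/0.0099) = 0.00000
  Q(2)·log₂(Q(2)/P(2)) = 0.4701·log₂(0.4701/0.0259) = 1.96593
  Q(3)·log₂(Q(3)/P(3)) = 0.0259·log₂(0.0259/0.4701) = -0.10831
  Q(4)·log₂(Q(4)/P(4)) = 0.4941·log₂(0.4941/0.4941) = 0.00000

D_KL(Q||P) = 0.00000 + 1.96593 - 0.10831 + 0.00000 = 1.85762 ≈ 1.8576 bits

These ARE equal here. Q is P with outcomes relabeled (Q(2) = P(3), Q(3) = P(2)) by a relabeling that is its own inverse, so the two sums contain exactly the same terms in a different order. This is a special case — KL divergence is not symmetric in general: D_KL(P||Q) ≠ D_KL(Q||P) for most P, Q.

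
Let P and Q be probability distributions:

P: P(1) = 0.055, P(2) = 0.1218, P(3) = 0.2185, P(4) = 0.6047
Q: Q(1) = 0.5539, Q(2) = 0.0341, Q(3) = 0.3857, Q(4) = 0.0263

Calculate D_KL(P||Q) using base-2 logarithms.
2.5964 bits

D_KL(P||Q) = Σ P(x) log₂(P(x)/Q(x))

Computing term by term:
  P(1)·log₂(P(1)/Q(1)) = 0.055·log₂(0.055/0.5539) = -0.18327
  P(2)·log₂(P(2)/Q(2)) = 0.1218·log₂(0.1218/0.0341) = 0.22371
  P(3)·log₂(P(3)/Q(3)) = 0.2185·log₂(0.2185/0.3857) = -0.17914
  P(4)·log₂(P(4)/Q(4)) = 0.6047·log₂(0.6047/0.0263) = 2.73511

D_KL(P||Q) = -0.18327 + 0.22371 - 0.17914 + 2.73511 = 2.59641 ≈ 2.5964 bits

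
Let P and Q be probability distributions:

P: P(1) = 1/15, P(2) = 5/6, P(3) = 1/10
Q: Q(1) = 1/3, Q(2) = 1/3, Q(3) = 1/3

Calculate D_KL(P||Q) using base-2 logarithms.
0.7731 bits

D_KL(P||Q) = Σ P(x) log₂(P(x)/Q(x))

Computing term by term:
  P(1)·log₂(P(1)/Q(1)) = (1/15)·log₂((1/15)/(1/3)) = -0.15480
  P(2)·log₂(P(2)/Q(2)) = (5/6)·log₂((5/6)/(1/3)) = 1.10161
  P(3)·log₂(P(3)/Q(3)) = (1/10)·log₂((1/10)/(1/3)) = -0.17370

D_KL(P||Q) = -0.15480 + 1.10161 - 0.17370 = 0.77311 ≈ 0.7731 bits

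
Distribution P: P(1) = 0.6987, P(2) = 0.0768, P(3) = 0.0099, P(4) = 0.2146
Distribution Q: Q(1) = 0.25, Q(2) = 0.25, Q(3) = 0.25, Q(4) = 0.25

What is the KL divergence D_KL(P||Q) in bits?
0.8118 bits

D_KL(P||Q) = Σ P(x) log₂(P(x)/Q(x))

Computing term by term:
  P(1)·log₂(P(1)/Q(1)) = 0.6987·log₂(0.6987/0.25) = 1.03599
  P(2)·log₂(P(2)/Q(2)) = 0.0768·log₂(0.0768/0.25) = -0.13077
  P(3)·log₂(P(3)/Q(3)) = 0.0099·log₂(0.0099/0.25) = -0.04612
  P(4)·log₂(P(4)/Q(4)) = 0.2146·log₂(0.2146/0.25) = -0.04727

D_KL(P||Q) = 1.03599 - 0.13077 - 0.04612 - 0.04727 = 0.81183 ≈ 0.8118 bits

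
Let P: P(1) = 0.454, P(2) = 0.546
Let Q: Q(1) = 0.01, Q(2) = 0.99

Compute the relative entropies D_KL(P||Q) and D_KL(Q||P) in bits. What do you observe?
D_KL(P||Q) = 2.0303 bits, D_KL(Q||P) = 0.7949 bits. The two directions give different values (D_KL(P||Q) exceeds D_KL(Q||P) by 1.2354 bits): KL divergence is asymmetric.

D_KL(P||Q) = Σ P(x) log₂(P(x)/Q(x))

Computing term by term:
  P(1)·log₂(P(1)/Q(1)) = 0.454·log₂(0.454/0.01) = 2.49910
  P(2)·log₂(P(2)/Q(2)) = 0.546·log₂(0.546/0.99) = -0.46876

D_KL(P||Q) = 2.49910 - 0.46876 = 2.03034 ≈ 2.0303 bits

D_KL(Q||P) = Σ Q(x) log₂(Q(x)/P(x))

Computing term by term:
  Q(1)·log₂(Q(1)/P(1)) = 0.01·log₂(0.01/0.454) = -0.05505
  Q(2)·log₂(Q(2)/P(2)) = 0.99·log₂(0.99/0.546) = 0.84994

D_KL(Q||P) = -0.05505 + 0.84994 = 0.79489 ≈ 0.7949 bits

These are NOT equal (difference: 1.2354 bits). KL divergence is asymmetric: D_KL(P||Q) ≠ D_KL(Q||P) in general.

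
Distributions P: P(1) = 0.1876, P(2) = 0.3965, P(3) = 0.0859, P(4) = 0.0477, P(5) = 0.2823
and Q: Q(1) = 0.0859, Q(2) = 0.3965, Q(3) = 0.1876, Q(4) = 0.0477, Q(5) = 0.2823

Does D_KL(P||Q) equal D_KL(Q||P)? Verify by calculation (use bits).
D_KL(P||Q) = 0.1146 bits, D_KL(Q||P) = 0.1146 bits. Yes — for this pair D_KL(P||Q) = D_KL(Q||P).

D_KL(P||Q) = Σ P(x) log₂(P(x)/Q(x))

Computing term by term:
  P(1)·log₂(P(1)/Q(1)) = 0.1876·log₂(0.1876/0.0859) = 0.21141
  P(2)·log₂(P(2)/Q(2)) = 0.3965·log₂(0.3965/0.3965) = 0.00000
  P(3)·log₂(P(3)/Q(3)) = 0.0859·log₂(0.0859/0.1876) = -0.09680
  P(4)·log₂(P(4)/Q(4)) = 0.0477·log₂(0.0477/0.0477) = 0.00000
  P(5)·log₂(P(5)/Q(5)) = 0.2823·log₂(0.2823/0.2823) = 0.00000

D_KL(P||Q) = 0.21141 + 0.00000 - 0.09680 + 0.00000 + 0.00000 = 0.11461 ≈ 0.1146 bits

D_KL(Q||P) = Σ Q(x) log₂(Q(x)/P(x))

Computing term by term:
  Q(1)·log₂(Q(1)/P(1)) = 0.0859·log₂(0.0859/0.1876) = -0.09680
  Q(2)·log₂(Q(2)/P(2)) = 0.3965·log₂(0.3965/0.3965) = 0.00000
  Q(3)·log₂(Q(3)/P(3)) = 0.1876·log₂(0.1876/0.0859) = 0.21141
  Q(4)·log₂(Q(4)/P(4)) = 0.0477·log₂(0.0477/0.0477) = 0.00000
  Q(5)·log₂(Q(5)/P(5)) = 0.2823·log₂(0.2823/0.2823) = 0.00000

D_KL(Q||P) = -0.09680 + 0.00000 + 0.21141 + 0.00000 + 0.00000 = 0.11461 ≈ 0.1146 bits

These ARE equal here. Q is P with outcomes relabeled (Q(1) = P(3), Q(3) = P(1)) by a relabeling that is its own inverse, so the two sums contain exactly the same terms in a different order. This is a special case — KL divergence is not symmetric in general: D_KL(P||Q) ≠ D_KL(Q||P) for most P, Q.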